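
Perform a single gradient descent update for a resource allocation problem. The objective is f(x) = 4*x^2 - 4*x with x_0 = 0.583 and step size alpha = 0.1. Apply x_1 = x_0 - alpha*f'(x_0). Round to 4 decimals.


We compute the gradient at x_0 and apply the update.
f'(x) = 8*x - 4
f'(0.583) = 8*0.583 - 4 = 0.664
x_1 = 0.583 - 0.1*0.664 = 0.5166


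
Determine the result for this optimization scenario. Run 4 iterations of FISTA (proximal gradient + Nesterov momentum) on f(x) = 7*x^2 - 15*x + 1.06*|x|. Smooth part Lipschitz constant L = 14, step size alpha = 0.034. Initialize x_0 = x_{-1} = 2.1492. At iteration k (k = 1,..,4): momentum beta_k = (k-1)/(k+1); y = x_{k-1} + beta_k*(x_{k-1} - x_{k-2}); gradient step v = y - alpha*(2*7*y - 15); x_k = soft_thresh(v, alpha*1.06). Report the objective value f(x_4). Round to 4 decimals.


FISTA on f(x) = 7*x^2 - 15*x + 1.06*|x|
L = 14, alpha = 0.034
Iteration 1: beta = 0.0, y = 2.1492 + 0.0*(2.1492 - 2.1492) = 2.1492
  grad(y) = 15.0888, v = y - alpha*grad = 1.6362
  prox(v) = soft_thresh(1.6362, 0.036) = 1.6001
Iteration 2: beta = 0.3333, y = 1.6001 + 0.3333*(1.6001 - 2.1492) = 1.4171
  grad(y) = 4.8397, v = y - alpha*grad = 1.2526
  prox(v) = soft_thresh(1.2526, 0.036) = 1.2165
Iteration 3: beta = 0.5, y = 1.2165 + 0.5*(1.2165 - 1.6001) = 1.0247
  grad(y) = -0.6538, v = y - alpha*grad = 1.047
  prox(v) = soft_thresh(1.047, 0.036) = 1.0109
Iteration 4: beta = 0.6, y = 1.0109 + 0.6*(1.0109 - 1.2165) = 0.8875
  grad(y) = -2.5743, v = y - alpha*grad = 0.9751
  prox(v) = soft_thresh(0.9751, 0.036) = 0.939
f(x_4) = 7*0.939^2 - 15*0.939 + 1.06*|0.939| = -6.9176


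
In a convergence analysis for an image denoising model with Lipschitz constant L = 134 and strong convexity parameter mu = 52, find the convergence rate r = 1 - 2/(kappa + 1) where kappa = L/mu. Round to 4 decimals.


Step 1: Compute the condition number.
kappa = L/mu = 134/52 = 2.5769
Step 2: Compute the convergence rate.
r = 1 - 2/(kappa + 1) = 1 - 2*mu/(L + mu) = (L - mu)/(L + mu) = 82/186 = 0.4409


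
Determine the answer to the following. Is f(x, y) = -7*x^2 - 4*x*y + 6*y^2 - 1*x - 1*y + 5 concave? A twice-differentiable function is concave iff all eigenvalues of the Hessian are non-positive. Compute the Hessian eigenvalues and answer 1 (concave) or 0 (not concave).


The Hessian of f(x,y) = -7*x^2 - 4*x*y + 6*y^2 - 1*x - 1*y + 5 is:
H = [[-14, -4], [-4, 12]]
Trace = -14 + 12 = -2
Determinant = -14*12 - (-4)^2 = -184
Discriminant = (-2)^2 - 4*-184 = 740.0
Eigenvalues: lambda_1 = -14.6015, lambda_2 = 12.6015
The function is not concave.

0


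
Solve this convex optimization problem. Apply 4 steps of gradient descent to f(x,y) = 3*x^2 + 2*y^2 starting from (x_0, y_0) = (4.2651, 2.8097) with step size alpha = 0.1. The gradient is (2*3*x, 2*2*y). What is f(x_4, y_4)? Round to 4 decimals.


Gradient descent on f(x,y) = 3*x^2 + 2*y^2.
Starting point: (4.2651, 2.8097), alpha = 0.1
Step 1: grad_x = 2*3*4.2651 = 25.5906, grad_y = 2*2*2.8097 = 11.2388
  x_1 = 4.2651 - 0.1*25.5906 = 1.706
  y_1 = 2.8097 - 0.1*11.2388 = 1.6858
Step 2: grad_x = 2*3*1.706 = 10.2362, grad_y = 2*2*1.6858 = 6.7433
  x_2 = 1.706 - 0.1*10.2362 = 0.6824
  y_2 = 1.6858 - 0.1*6.7433 = 1.0115
Step 3: grad_x = 2*3*0.6824 = 4.0945, grad_y = 2*2*1.0115 = 4.046
  x_3 = 0.6824 - 0.1*4.0945 = 0.273
  y_3 = 1.0115 - 0.1*4.046 = 0.6069
Step 4: grad_x = 2*3*0.273 = 1.6378, grad_y = 2*2*0.6069 = 2.4276
  x_4 = 0.273 - 0.1*1.6378 = 0.1092
  y_4 = 0.6069 - 0.1*2.4276 = 0.3641
f(0.1092, 0.3641) = 3*0.1092^2 + 2*0.3641^2 = 0.301


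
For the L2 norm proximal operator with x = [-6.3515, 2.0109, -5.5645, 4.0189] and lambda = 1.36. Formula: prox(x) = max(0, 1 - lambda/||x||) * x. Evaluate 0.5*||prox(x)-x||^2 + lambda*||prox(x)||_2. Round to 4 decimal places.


Step 1: Compute ||x||.
||x|| = 9.5656
Step 2: Compute scaling factor.
scale = max(0, 1 - 1.36/9.5656) = 0.8578
Step 3: prox(x) = [-5.4485, 1.725, -4.7734, 3.4475]
||prox(x)|| = 8.2056
Step 4: Proximal objective.
0.5*||prox-x||^2 = 0.9248
lambda*||prox|| = 11.1596
Total = 12.0844


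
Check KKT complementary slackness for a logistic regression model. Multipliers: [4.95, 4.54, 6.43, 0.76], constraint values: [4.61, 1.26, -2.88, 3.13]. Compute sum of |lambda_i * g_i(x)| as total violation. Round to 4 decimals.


KKT complementary slackness check:
lambda_1 * g_1 = 4.95 * 4.61 = 22.8195
lambda_2 * g_2 = 4.54 * 1.26 = 5.7204
lambda_3 * g_3 = 6.43 * -2.88 = -18.5184
lambda_4 * g_4 = 0.76 * 3.13 = 2.3788
Total violation = 22.8195 + 5.7204 + 18.5184 + 2.3788 = 49.4371


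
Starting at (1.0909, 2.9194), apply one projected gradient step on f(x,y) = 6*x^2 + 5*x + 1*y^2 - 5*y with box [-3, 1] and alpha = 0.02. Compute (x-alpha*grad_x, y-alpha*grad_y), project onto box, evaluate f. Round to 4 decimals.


Step 1: Compute gradient at (1.0909, 2.9194).
grad_x = 2*6*1.0909 + 5 = 18.0908
grad_y = 2*1*2.9194 - 5 = 0.8388
Step 2: Gradient step.
x_raw = 1.0909 - 0.02*18.0908 = 0.7291
y_raw = 2.9194 - 0.02*0.8388 = 2.9026
Step 3: Project onto [-3, 1].
x_proj = clip(0.7291) = 0.7291
y_proj = clip(2.9026) = 1.0
Step 4: Evaluate f.
f(0.7291, 1.0) = 2.8348


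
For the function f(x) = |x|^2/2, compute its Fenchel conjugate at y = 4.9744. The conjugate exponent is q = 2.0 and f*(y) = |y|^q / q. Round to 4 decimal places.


The conjugate exponent q satisfies 1/p + 1/q = 1.
p = 2, so q = 2/(2 - 1) = 2.0
|y|^q = 4.9744^2.0 = 24.7447
f*(4.9744) = 24.7447 / 2.0 = 12.3723


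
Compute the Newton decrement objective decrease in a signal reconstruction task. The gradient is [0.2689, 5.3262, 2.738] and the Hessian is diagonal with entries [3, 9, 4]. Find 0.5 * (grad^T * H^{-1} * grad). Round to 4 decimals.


Step 1: H is diagonal, so H^(-1) * g = [0.0896, 0.5918, 0.6845].
Step 2: g^T H^(-1) g = sum_i g_i^2 / H_ii
  = (0.2689)^2/3 + (5.3262)^2/9 + (2.738)^2/4
  = 0.0241 + 3.152 + 1.8742 = 5.0503
Step 3: Objective decrease = 0.5 * g^T H^(-1) g = 2.5252


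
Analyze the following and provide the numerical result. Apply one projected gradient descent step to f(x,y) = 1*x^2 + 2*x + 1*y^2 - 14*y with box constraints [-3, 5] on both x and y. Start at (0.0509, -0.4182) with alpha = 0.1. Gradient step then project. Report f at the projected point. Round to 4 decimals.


Step 1: Compute gradient at (0.0509, -0.4182).
grad_x = 2*1*0.0509 + 2 = 2.1018
grad_y = 2*1*-0.4182 - 14 = -14.8364
Step 2: Gradient step.
x_raw = 0.0509 - 0.1*2.1018 = -0.1593
y_raw = -0.4182 - 0.1*-14.8364 = 1.0654
Step 3: Project onto [-3, 5].
x_proj = clip(-0.1593) = -0.1593
y_proj = clip(1.0654) = 1.0654
Step 4: Evaluate f.
f(-0.1593, 1.0654) = -14.0742


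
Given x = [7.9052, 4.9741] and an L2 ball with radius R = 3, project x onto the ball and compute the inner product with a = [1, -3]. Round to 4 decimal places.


Step 1: Compute ||x|| (intermediates to 6 decimals).
||x|| = sqrt(7.9052^2 + 4.9741^2) = 9.339907
Step 2: Project.
Since ||x|| > R, scale = R/||x|| = 3/9.339907 = 0.321202, proj(x) = scale * x
proj(x) = [2.539166, 1.597691]
Step 3: Dot product.
a^T * proj(x) = 1*2.539166 - 3*1.597691 = -2.2539


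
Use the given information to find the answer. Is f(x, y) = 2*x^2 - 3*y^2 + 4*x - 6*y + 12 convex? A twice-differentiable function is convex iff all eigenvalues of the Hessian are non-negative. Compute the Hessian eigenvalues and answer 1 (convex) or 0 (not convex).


The Hessian of f(x,y) = 2*x^2 - 3*y^2 + 4*x - 6*y + 12 is:
H = [[4, 0], [0, -6]]
Trace = 4 - 6 = -2
Determinant = 4*-6 - (0)^2 = -24
Discriminant = (-2)^2 - 4*-24 = 100.0
Eigenvalues: lambda_1 = -6.0, lambda_2 = 4.0
The function is not convex.

0


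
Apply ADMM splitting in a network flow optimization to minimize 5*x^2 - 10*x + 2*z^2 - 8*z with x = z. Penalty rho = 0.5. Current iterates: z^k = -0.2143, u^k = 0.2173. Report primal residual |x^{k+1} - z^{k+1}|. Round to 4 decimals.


ADMM iteration with rho = 0.5, z^k = -0.2143, u^k = 0.2173
Step 1: x-update.
Minimize 5*x^2 - 10*x + (0.5/2)*(x + 0.2143 + 0.2173)^2
FOC: (2*5 + 0.5)*x = 10 + 0.5*(-0.2143 - 0.2173)
x^{k+1} = 0.9318
Step 2: z-update.
Minimize 2*z^2 - 8*z + (0.5/2)*(0.9318 - z + 0.2173)^2
FOC: (2*2 + 0.5)*z = 8 + 0.5*(0.9318 + 0.2173)
z^{k+1} = 1.9055
Step 3: u-update.
u^{k+1} = 0.2173 + 0.9318 - 1.9055 = -0.7563
Step 4: Primal residual = |0.9318 - 1.9055| = 0.9736


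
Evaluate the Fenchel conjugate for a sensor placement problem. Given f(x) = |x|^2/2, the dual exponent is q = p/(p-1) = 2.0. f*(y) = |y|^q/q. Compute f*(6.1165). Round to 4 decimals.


The conjugate exponent q satisfies 1/p + 1/q = 1.
p = 2, so q = 2/(2 - 1) = 2.0
|y|^q = 6.1165^2.0 = 37.4116
f*(6.1165) = 37.4116 / 2.0 = 18.7058


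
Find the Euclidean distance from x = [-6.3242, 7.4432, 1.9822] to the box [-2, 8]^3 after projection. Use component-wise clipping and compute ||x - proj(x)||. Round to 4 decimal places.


Project each component onto [-2, 8].
clip(-6.3242) = -2.0, clip(7.4432) = 7.4432, clip(1.9822) = 1.9822
Projection = [-2.0, 7.4432, 1.9822]
Squared diffs: [18.6987, 0.0, 0.0]
Distance = sqrt(18.6987) = 4.3242


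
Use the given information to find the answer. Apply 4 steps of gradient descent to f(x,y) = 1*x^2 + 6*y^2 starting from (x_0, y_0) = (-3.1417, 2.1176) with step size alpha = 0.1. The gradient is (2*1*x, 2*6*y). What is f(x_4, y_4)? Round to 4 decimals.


Gradient descent on f(x,y) = 1*x^2 + 6*y^2.
Starting point: (-3.1417, 2.1176), alpha = 0.1
Step 1: grad_x = 2*1*-3.1417 = -6.2834, grad_y = 2*6*2.1176 = 25.4112
  x_1 = -3.1417 - 0.1*-6.2834 = -2.5134
  y_1 = 2.1176 - 0.1*25.4112 = -0.4235
Step 2: grad_x = 2*1*-2.5134 = -5.0267, grad_y = 2*6*-0.4235 = -5.0822
  x_2 = -2.5134 - 0.1*-5.0267 = -2.0107
  y_2 = -0.4235 - 0.1*-5.0822 = 0.0847
Step 3: grad_x = 2*1*-2.0107 = -4.0214, grad_y = 2*6*0.0847 = 1.0164
  x_3 = -2.0107 - 0.1*-4.0214 = -1.6086
  y_3 = 0.0847 - 0.1*1.0164 = -0.0169
Step 4: grad_x = 2*1*-1.6086 = -3.2171, grad_y = 2*6*-0.0169 = -0.2033
  x_4 = -1.6086 - 0.1*-3.2171 = -1.2868
  y_4 = -0.0169 - 0.1*-0.2033 = 0.0034
f(-1.2868, 0.0034) = 1*(-1.2868)^2 + 6*0.0034^2 = 1.656


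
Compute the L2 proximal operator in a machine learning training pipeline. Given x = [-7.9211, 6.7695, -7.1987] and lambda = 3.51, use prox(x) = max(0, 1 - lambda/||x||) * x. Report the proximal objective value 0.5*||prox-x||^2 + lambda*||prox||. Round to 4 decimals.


Step 1: Compute ||x||.
||x|| = 12.6646
Step 2: Compute scaling factor.
scale = max(0, 1 - 3.51/12.6646) = 0.7228
Step 3: prox(x) = [-5.7258, 4.8933, -5.2036]
||prox(x)|| = 9.1546
Step 4: Proximal objective.
0.5*||prox-x||^2 = 6.1601
lambda*||prox|| = 32.1326
Total = 38.2926


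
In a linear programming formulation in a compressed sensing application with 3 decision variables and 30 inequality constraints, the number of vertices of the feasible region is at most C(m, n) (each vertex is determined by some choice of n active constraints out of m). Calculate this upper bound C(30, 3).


Each vertex corresponds to some choice of n active constraints out of m, so the number of vertices is at most C(m, n) = m! / (n!(m-n)!).
m = 30, n = 3
Numerator: 30 * 29 * 28
Denominator: 3! = 6
C(30, 3) = 4060


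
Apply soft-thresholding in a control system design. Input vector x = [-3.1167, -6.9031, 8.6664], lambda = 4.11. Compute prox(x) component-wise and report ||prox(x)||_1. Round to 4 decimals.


Soft-thresholding with lambda = 4.11:
prox(-3.1167) = sign(-3.1167)*max(|-3.1167| - 4.11, 0) = 0.0
prox(-6.9031) = sign(-6.9031)*max(|-6.9031| - 4.11, 0) = -2.7931
prox(8.6664) = sign(8.6664)*max(|8.6664| - 4.11, 0) = 4.5564
prox(x) = [0.0, -2.7931, 4.5564]
||prox(x)||_1 = 0.0 + 2.7931 + 4.5564 = 7.3495


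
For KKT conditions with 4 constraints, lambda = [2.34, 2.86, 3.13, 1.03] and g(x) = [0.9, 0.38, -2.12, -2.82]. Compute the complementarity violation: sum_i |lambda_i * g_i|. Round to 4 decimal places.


KKT complementary slackness check:
lambda_1 * g_1 = 2.34 * 0.9 = 2.106
lambda_2 * g_2 = 2.86 * 0.38 = 1.0868
lambda_3 * g_3 = 3.13 * -2.12 = -6.6356
lambda_4 * g_4 = 1.03 * -2.82 = -2.9046
Total violation = 2.106 + 1.0868 + 6.6356 + 2.9046 = 12.733


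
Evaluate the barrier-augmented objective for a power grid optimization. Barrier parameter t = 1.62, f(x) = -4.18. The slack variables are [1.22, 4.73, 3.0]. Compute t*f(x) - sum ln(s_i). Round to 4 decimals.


Step 1: Compute log-barrier.
ln values: [0.1989, 1.5539, 1.0986]
phi = -(0.1989 + 1.5539 + 1.0986) = -2.8514
Step 2: Compute augmented objective.
t*f(x) = 1.62*-4.18 = -6.7716
Total = -6.7716 - 2.8514 = -9.623


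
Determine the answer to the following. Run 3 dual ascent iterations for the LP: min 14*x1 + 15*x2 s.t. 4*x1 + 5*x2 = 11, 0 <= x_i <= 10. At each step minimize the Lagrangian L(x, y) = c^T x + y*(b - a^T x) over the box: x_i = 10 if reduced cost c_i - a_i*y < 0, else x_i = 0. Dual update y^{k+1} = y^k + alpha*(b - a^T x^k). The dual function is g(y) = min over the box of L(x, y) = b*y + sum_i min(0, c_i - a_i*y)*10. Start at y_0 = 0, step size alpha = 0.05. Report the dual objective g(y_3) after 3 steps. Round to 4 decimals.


Dual ascent for LP: min 14*x1 + 15*x2, 4*x1 + 5*x2 = 11, 0 <= x_i <= 10
Step 1: y^k = 0.0, reduced costs: (14.0, 15.0)
  x^k = (0.0, 0.0), subgradient = b - a^T x = 11.0
  y^{k+1} = 0.0 + 0.05*11.0 = 0.55
Step 2: y^k = 0.55, reduced costs: (11.8, 12.25)
  x^k = (0.0, 0.0), subgradient = b - a^T x = 11.0
  y^{k+1} = 0.55 + 0.05*11.0 = 1.1
Step 3: y^k = 1.1, reduced costs: (9.6, 9.5)
  x^k = (0.0, 0.0), subgradient = b - a^T x = 11.0
  y^{k+1} = 1.1 + 0.05*11.0 = 1.65
Dual objective at y_3 = 1.65: reduced costs (7.4, 6.75), box minimizer x = (0.0, 0.0)
g(y_3) = b*y + (c1 - a1*y)*x1 + (c2 - a2*y)*x2 = 11*1.65 + 7.4*0.0 + 6.75*0.0 = 18.15 + 0.0 + 0.0 = 18.15


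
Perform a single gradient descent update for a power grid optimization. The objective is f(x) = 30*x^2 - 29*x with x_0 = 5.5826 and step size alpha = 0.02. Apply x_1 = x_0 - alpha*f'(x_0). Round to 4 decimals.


We compute the gradient at x_0 and apply the update.
f'(x) = 60*x - 29
f'(5.5826) = 60*5.5826 - 29 = 305.956
x_1 = 5.5826 - 0.02*305.956 = -0.5365


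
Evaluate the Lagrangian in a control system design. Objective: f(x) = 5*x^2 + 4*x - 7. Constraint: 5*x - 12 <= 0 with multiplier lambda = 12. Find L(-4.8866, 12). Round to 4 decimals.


Step 1: Evaluate f(x).
f(-4.8866) = 5*(-4.8866)^2 + 4*(-4.8866) - 7 = 92.8479
Step 2: Evaluate g(x).
g(-4.8866) = 5*-4.8866 - 12 = -36.433
Step 3: Compute Lagrangian.
L = 92.8479 + 12*-36.433 = -344.3481


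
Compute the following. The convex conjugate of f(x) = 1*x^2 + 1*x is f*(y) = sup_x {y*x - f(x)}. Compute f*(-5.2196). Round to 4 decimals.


f*(y) = sup_x {y*x - a*x^2 - b*x} = sup_x {(y-b)*x - a*x^2}
FOC: (y - b) - 2a*x = 0 => x* = (y - b)/(2a)
x* = (-5.2196 - 1)/(2*1) = -3.1098
f*(-5.2196) = (y-b)^2/(4a) = (-5.2196 - 1)^2/(4*1)
= 38.6834/4 = 9.6709


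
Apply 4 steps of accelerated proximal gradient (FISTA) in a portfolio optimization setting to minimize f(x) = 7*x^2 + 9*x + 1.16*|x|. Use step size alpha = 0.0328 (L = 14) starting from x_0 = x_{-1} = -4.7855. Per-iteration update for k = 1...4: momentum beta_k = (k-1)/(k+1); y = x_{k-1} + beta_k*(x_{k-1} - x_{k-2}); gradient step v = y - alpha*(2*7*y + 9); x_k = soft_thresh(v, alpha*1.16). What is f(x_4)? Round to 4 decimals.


FISTA on f(x) = 7*x^2 + 9*x + 1.16*|x|
L = 14, alpha = 0.0328
Iteration 1: beta = 0.0, y = -4.7855 + 0.0*(-4.7855 + 4.7855) = -4.7855
  grad(y) = -57.997, v = y - alpha*grad = -2.8832
  prox(v) = soft_thresh(-2.8832, 0.038) = -2.8452
Iteration 2: beta = 0.3333, y = -2.8452 + 0.3333*(-2.8452 + 4.7855) = -2.1984
  grad(y) = -21.7771, v = y - alpha*grad = -1.4841
  prox(v) = soft_thresh(-1.4841, 0.038) = -1.446
Iteration 3: beta = 0.5, y = -1.446 + 0.5*(-1.446 + 2.8452) = -0.7465
  grad(y) = -1.4506, v = y - alpha*grad = -0.6989
  prox(v) = soft_thresh(-0.6989, 0.038) = -0.6608
Iteration 4: beta = 0.6, y = -0.6608 + 0.6*(-0.6608 + 1.446) = -0.1897
  grad(y) = 6.3438, v = y - alpha*grad = -0.3978
  prox(v) = soft_thresh(-0.3978, 0.038) = -0.3598
f(x_4) = 7*(-0.3598)^2 + 9*(-0.3598) + 1.16*|-0.3598| = -1.9145


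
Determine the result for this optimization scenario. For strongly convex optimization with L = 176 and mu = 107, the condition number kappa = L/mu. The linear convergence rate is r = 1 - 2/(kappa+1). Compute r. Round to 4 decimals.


Step 1: Compute the condition number.
kappa = L/mu = 176/107 = 1.6449
Step 2: Compute the convergence rate.
r = 1 - 2/(kappa + 1) = 1 - 2*mu/(L + mu) = (L - mu)/(L + mu) = 69/283 = 0.2438


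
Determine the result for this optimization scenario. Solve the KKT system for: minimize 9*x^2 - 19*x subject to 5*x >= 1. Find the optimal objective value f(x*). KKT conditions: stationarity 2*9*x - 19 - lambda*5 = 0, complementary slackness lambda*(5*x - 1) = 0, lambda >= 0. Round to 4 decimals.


Step 1: Try lambda = 0 (constraint inactive).
Stationarity: 2*9*x - 19 = 0
x* = 19/(2*9) = 19/18 = 1.0556 (rounded; the exact value 19/18 is used below)
Check constraint: 5*1.0556 = 5.278 >= 1 -- satisfied.
Step 2: Compute optimal value.
f(x*) = 9*(19/18)^2 - 19*(19/18) = -10.0278


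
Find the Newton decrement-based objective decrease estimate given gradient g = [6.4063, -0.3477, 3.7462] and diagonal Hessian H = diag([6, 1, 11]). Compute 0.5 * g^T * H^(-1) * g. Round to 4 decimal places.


Step 1: H is diagonal, so H^(-1) * g = [1.0677, -0.3477, 0.3406].
Step 2: g^T H^(-1) g = sum_i g_i^2 / H_ii
  = (6.4063)^2/6 + (-0.3477)^2/1 + (3.7462)^2/11
  = 6.8401 + 0.1209 + 1.2758 = 8.2368
Step 3: Objective decrease = 0.5 * g^T H^(-1) g = 4.1184


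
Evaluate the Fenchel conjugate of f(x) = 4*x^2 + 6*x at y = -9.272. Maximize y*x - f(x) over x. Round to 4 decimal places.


f*(y) = sup_x {y*x - a*x^2 - b*x} = sup_x {(y-b)*x - a*x^2}
FOC: (y - b) - 2a*x = 0 => x* = (y - b)/(2a)
x* = (-9.272 - 6)/(2*4) = -1.909
f*(-9.272) = (y-b)^2/(4a) = (-9.272 - 6)^2/(4*4)
= 233.234/16 = 14.5771


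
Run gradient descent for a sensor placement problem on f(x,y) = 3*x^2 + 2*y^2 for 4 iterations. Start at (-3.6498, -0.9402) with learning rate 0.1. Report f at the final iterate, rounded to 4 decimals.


Gradient descent on f(x,y) = 3*x^2 + 2*y^2.
Starting point: (-3.6498, -0.9402), alpha = 0.1
Step 1: grad_x = 2*3*-3.6498 = -21.8988, grad_y = 2*2*-0.9402 = -3.7608
  x_1 = -3.6498 - 0.1*-21.8988 = -1.4599
  y_1 = -0.9402 - 0.1*-3.7608 = -0.5641
Step 2: grad_x = 2*3*-1.4599 = -8.7595, grad_y = 2*2*-0.5641 = -2.2565
  x_2 = -1.4599 - 0.1*-8.7595 = -0.584
  y_2 = -0.5641 - 0.1*-2.2565 = -0.3385
Step 3: grad_x = 2*3*-0.584 = -3.5038, grad_y = 2*2*-0.3385 = -1.3539
  x_3 = -0.584 - 0.1*-3.5038 = -0.2336
  y_3 = -0.3385 - 0.1*-1.3539 = -0.2031
Step 4: grad_x = 2*3*-0.2336 = -1.4015, grad_y = 2*2*-0.2031 = -0.8123
  x_4 = -0.2336 - 0.1*-1.4015 = -0.0934
  y_4 = -0.2031 - 0.1*-0.8123 = -0.1218
f(-0.0934, -0.1218) = 3*(-0.0934)^2 + 2*(-0.1218)^2 = 0.0559


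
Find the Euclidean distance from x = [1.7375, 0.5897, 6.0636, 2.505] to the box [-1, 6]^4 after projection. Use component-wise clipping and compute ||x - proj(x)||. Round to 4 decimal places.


Project each component onto [-1, 6].
clip(1.7375) = 1.7375, clip(0.5897) = 0.5897, clip(6.0636) = 6.0, clip(2.505) = 2.505
Projection = [1.7375, 0.5897, 6.0, 2.505]
Squared diffs: [0.0, 0.0, 0.004, 0.0]
Distance = sqrt(0.004) = 0.0636


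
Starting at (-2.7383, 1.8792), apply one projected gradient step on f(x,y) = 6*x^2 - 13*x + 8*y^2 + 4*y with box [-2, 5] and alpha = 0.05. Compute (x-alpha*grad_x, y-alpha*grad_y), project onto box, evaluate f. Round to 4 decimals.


Step 1: Compute gradient at (-2.7383, 1.8792).
grad_x = 2*6*-2.7383 - 13 = -45.8596
grad_y = 2*8*1.8792 + 4 = 34.0672
Step 2: Gradient step.
x_raw = -2.7383 - 0.05*-45.8596 = -0.4453
y_raw = 1.8792 - 0.05*34.0672 = 0.1758
Step 3: Project onto [-2, 5].
x_proj = clip(-0.4453) = -0.4453
y_proj = clip(0.1758) = 0.1758
Step 4: Evaluate f.
f(-0.4453, 0.1758) = 7.9297


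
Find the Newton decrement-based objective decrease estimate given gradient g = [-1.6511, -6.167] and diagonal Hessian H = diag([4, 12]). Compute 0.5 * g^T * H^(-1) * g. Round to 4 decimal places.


Step 1: H is diagonal, so H^(-1) * g = [-0.4128, -0.5139].
Step 2: g^T H^(-1) g = sum_i g_i^2 / H_ii
  = (-1.6511)^2/4 + (-6.167)^2/12
  = 0.6815 + 3.1693 = 3.8509
Step 3: Objective decrease = 0.5 * g^T H^(-1) g = 1.9254


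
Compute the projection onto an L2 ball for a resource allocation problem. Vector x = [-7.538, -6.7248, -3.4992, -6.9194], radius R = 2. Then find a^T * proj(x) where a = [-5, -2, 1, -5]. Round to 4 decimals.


Step 1: Compute ||x|| (intermediates to 6 decimals).
||x|| = sqrt((-7.538)^2 + (-6.7248)^2 + (-3.4992)^2 + (-6.9194)^2) = 12.734476
Step 2: Project.
Since ||x|| > R, scale = R/||x|| = 2/12.734476 = 0.157054, proj(x) = scale * x
proj(x) = [-1.183873, -1.056157, -0.549563, -1.086719]
Step 3: Dot product.
a^T * proj(x) = -5*(-1.183873) - 2*(-1.056157) + 1*(-0.549563) - 5*(-1.086719) = 12.9157


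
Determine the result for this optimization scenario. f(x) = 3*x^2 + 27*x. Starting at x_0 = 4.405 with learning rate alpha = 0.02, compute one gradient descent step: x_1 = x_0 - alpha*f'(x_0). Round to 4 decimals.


We compute the gradient at x_0 and apply the update.
f'(x) = 6*x + 27
f'(4.405) = 6*4.405 + 27 = 53.43
x_1 = 4.405 - 0.02*53.43 = 3.3364


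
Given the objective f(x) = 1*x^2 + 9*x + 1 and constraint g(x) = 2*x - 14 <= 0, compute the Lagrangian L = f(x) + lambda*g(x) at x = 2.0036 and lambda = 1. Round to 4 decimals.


Step 1: Evaluate f(x).
f(2.0036) = 1*2.0036^2 + 9*2.0036 + 1 = 23.0468
Step 2: Evaluate g(x).
g(2.0036) = 2*2.0036 - 14 = -9.9928
Step 3: Compute Lagrangian.
L = 23.0468 + 1*-9.9928 = 13.054


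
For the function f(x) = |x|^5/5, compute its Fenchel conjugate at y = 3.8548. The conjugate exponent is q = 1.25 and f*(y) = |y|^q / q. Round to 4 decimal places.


The conjugate exponent q satisfies 1/p + 1/q = 1.
p = 5, so q = 5/(5 - 1) = 1.25
|y|^q = 3.8548^1.25 = 5.4013
f*(3.8548) = 5.4013 / 1.25 = 4.3211


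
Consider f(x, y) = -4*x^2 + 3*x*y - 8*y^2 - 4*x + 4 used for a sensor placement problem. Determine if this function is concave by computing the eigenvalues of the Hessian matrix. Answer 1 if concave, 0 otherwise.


The Hessian of f(x,y) = -4*x^2 + 3*x*y - 8*y^2 - 4*x + 4 is:
H = [[-8, 3], [3, -16]]
Trace = -8 - 16 = -24
Determinant = -8*-16 - (3)^2 = 119
Discriminant = (-24)^2 - 4*119 = 100.0
Eigenvalues: lambda_1 = -17.0, lambda_2 = -7.0
The function is concave.

1


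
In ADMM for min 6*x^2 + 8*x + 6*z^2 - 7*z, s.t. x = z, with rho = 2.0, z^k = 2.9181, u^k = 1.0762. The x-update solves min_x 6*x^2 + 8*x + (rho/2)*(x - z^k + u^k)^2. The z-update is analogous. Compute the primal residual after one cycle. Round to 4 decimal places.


ADMM iteration with rho = 2.0, z^k = 2.9181, u^k = 1.0762
Step 1: x-update.
Minimize 6*x^2 + 8*x + (2.0/2)*(x - 2.9181 + 1.0762)^2
FOC: (2*6 + 2.0)*x = -8 + 2.0*(2.9181 - 1.0762)
x^{k+1} = -0.3083
Step 2: z-update.
Minimize 6*z^2 - 7*z + (2.0/2)*(-0.3083 - z + 1.0762)^2
FOC: (2*6 + 2.0)*z = 7 + 2.0*(-0.3083 + 1.0762)
z^{k+1} = 0.6097
Step 3: u-update.
u^{k+1} = 1.0762 - 0.3083 - 0.6097 = 0.1582
Step 4: Primal residual = |-0.3083 - 0.6097| = 0.918


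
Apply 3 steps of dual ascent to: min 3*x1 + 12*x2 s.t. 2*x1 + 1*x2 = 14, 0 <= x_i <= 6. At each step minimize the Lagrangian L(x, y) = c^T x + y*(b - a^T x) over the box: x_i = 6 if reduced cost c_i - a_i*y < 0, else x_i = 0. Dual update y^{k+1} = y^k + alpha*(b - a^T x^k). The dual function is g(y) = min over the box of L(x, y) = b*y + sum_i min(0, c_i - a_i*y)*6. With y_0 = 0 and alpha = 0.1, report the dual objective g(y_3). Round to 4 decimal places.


Dual ascent for LP: min 3*x1 + 12*x2, 2*x1 + 1*x2 = 14, 0 <= x_i <= 6
Step 1: y^k = 0.0, reduced costs: (3.0, 12.0)
  x^k = (0.0, 0.0), subgradient = b - a^T x = 14.0
  y^{k+1} = 0.0 + 0.1*14.0 = 1.4
Step 2: y^k = 1.4, reduced costs: (0.2, 10.6)
  x^k = (0.0, 0.0), subgradient = b - a^T x = 14.0
  y^{k+1} = 1.4 + 0.1*14.0 = 2.8
Step 3: y^k = 2.8, reduced costs: (-2.6, 9.2)
  x^k = (6.0, 0.0), subgradient = b - a^T x = 2.0
  y^{k+1} = 2.8 + 0.1*2.0 = 3.0
Dual objective at y_3 = 3.0: reduced costs (-3.0, 9.0), box minimizer x = (6.0, 0.0)
g(y_3) = b*y + (c1 - a1*y)*x1 + (c2 - a2*y)*x2 = 14*3.0 + (-3.0)*6.0 + 9.0*0.0 = 42.0 - 18.0 + 0.0 = 24.0


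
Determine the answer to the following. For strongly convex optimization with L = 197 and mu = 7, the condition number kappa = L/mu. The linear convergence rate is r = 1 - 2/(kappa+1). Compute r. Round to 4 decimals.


Step 1: Compute the condition number.
kappa = L/mu = 197/7 = 28.1429
Step 2: Compute the convergence rate.
r = 1 - 2/(kappa + 1) = 1 - 2*mu/(L + mu) = (L - mu)/(L + mu) = 190/204 = 0.9314


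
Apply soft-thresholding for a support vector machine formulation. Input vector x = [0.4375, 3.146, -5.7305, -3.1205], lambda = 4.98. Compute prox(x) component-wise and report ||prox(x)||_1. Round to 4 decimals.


Soft-thresholding with lambda = 4.98:
prox(0.4375) = sign(0.4375)*max(|0.4375| - 4.98, 0) = 0.0
prox(3.146) = sign(3.146)*max(|3.146| - 4.98, 0) = 0.0
prox(-5.7305) = sign(-5.7305)*max(|-5.7305| - 4.98, 0) = -0.7505
prox(-3.1205) = sign(-3.1205)*max(|-3.1205| - 4.98, 0) = 0.0
prox(x) = [0.0, 0.0, -0.7505, 0.0]
||prox(x)||_1 = 0.0 + 0.0 + 0.7505 + 0.0 = 0.7505


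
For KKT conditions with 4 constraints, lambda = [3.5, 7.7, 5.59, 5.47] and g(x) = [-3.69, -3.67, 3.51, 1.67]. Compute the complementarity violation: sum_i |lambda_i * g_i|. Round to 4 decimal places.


KKT complementary slackness check:
lambda_1 * g_1 = 3.5 * -3.69 = -12.915
lambda_2 * g_2 = 7.7 * -3.67 = -28.259
lambda_3 * g_3 = 5.59 * 3.51 = 19.6209
lambda_4 * g_4 = 5.47 * 1.67 = 9.1349
Total violation = 12.915 + 28.259 + 19.6209 + 9.1349 = 69.9298


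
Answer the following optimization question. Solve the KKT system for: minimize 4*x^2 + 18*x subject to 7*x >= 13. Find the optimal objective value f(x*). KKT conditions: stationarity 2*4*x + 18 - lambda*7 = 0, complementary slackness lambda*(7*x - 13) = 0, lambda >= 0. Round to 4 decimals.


Step 1: Try lambda = 0 (constraint inactive).
x_unc = -18/(2*4) = -2.25
Check: 7*-2.25 = -15.75 < 13 -- violated!
Step 2: Constraint must be active: 7*x = 13
x* = 13/7 = 1.8571 (rounded; the exact value 13/7 is used below)
lambda = (2*4*(13/7) + 18)/7 = 4.6939
Step 3: Compute optimal value.
f(x*) = 4*(13/7)^2 + 18*(13/7) = 47.2245


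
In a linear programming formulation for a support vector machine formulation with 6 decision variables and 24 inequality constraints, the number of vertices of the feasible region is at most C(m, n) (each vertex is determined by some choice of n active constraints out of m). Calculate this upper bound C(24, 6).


Each vertex corresponds to some choice of n active constraints out of m, so the number of vertices is at most C(m, n) = m! / (n!(m-n)!).
m = 24, n = 6
Numerator: 24 * 23 * 22 * 21 * 20 * 19
Denominator: 6! = 720
C(24, 6) = 134596


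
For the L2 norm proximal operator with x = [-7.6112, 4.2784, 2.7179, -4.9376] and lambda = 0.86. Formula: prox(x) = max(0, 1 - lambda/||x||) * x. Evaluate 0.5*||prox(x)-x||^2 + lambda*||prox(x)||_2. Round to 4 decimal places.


Step 1: Compute ||x||.
||x|| = 10.3924
Step 2: Compute scaling factor.
scale = max(0, 1 - 0.86/10.3924) = 0.9172
Step 3: prox(x) = [-6.9814, 3.9244, 2.493, -4.529]
||prox(x)|| = 9.5324
Step 4: Proximal objective.
0.5*||prox-x||^2 = 0.3698
lambda*||prox|| = 8.1979
Total = 8.5677


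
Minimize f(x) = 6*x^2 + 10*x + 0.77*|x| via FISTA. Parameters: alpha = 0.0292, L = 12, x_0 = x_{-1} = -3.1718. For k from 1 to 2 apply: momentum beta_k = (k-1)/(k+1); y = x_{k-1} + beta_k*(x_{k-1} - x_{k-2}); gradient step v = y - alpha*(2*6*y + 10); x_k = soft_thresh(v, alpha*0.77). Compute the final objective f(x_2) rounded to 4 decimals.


FISTA on f(x) = 6*x^2 + 10*x + 0.77*|x|
L = 12, alpha = 0.0292
Iteration 1: beta = 0.0, y = -3.1718 + 0.0*(-3.1718 + 3.1718) = -3.1718
  grad(y) = -28.0616, v = y - alpha*grad = -2.3524
  prox(v) = soft_thresh(-2.3524, 0.0225) = -2.3299
Iteration 2: beta = 0.3333, y = -2.3299 + 0.3333*(-2.3299 + 3.1718) = -2.0493
  grad(y) = -14.5915, v = y - alpha*grad = -1.6232
  prox(v) = soft_thresh(-1.6232, 0.0225) = -1.6007
f(x_2) = 6*(-1.6007)^2 + 10*(-1.6007) + 0.77*|-1.6007| = 0.5993


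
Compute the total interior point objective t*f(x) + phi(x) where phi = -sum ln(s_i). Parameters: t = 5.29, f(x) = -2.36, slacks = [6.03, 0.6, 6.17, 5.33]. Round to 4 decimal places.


Step 1: Compute log-barrier.
ln values: [1.7967, -0.5108, 1.8197, 1.6734]
phi = -(1.7967 - 0.5108 + 1.8197 + 1.6734) = -4.779
Step 2: Compute augmented objective.
t*f(x) = 5.29*-2.36 = -12.4844
Total = -12.4844 - 4.779 = -17.2634


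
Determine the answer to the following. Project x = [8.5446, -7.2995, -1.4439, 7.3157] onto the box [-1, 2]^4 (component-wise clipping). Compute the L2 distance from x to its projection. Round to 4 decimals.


Project each component onto [-1, 2].
clip(8.5446) = 2.0, clip(-7.2995) = -1.0, clip(-1.4439) = -1.0, clip(7.3157) = 2.0
Projection = [2.0, -1.0, -1.0, 2.0]
Squared diffs: [42.8318, 39.6837, 0.197, 28.2567]
Distance = sqrt(110.9692) = 10.5342


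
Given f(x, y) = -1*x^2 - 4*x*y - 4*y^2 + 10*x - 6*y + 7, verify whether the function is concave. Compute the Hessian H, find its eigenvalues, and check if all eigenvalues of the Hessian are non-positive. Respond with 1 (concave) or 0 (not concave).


The Hessian of f(x,y) = -1*x^2 - 4*x*y - 4*y^2 + 10*x - 6*y + 7 is:
H = [[-2, -4], [-4, -8]]
Trace = -2 - 8 = -10
Determinant = -2*-8 - (-4)^2 = 0
Discriminant = (-10)^2 - 4*0 = 100.0
Eigenvalues: lambda_1 = -10.0, lambda_2 = 0.0
The function is concave.

1


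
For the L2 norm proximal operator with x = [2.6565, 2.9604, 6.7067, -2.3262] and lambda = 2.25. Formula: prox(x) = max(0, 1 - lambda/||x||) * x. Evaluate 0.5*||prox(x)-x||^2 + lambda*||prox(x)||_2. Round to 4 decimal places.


Step 1: Compute ||x||.
||x|| = 8.1371
Step 2: Compute scaling factor.
scale = max(0, 1 - 2.25/8.1371) = 0.7235
Step 3: prox(x) = [1.9219, 2.1418, 4.8522, -1.683]
||prox(x)|| = 5.8871
Step 4: Proximal objective.
0.5*||prox-x||^2 = 2.5313
lambda*||prox|| = 13.246
Total = 15.7772


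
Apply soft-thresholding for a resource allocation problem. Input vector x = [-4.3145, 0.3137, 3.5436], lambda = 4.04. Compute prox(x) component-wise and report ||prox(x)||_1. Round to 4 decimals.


Soft-thresholding with lambda = 4.04:
prox(-4.3145) = sign(-4.3145)*max(|-4.3145| - 4.04, 0) = -0.2745
prox(0.3137) = sign(0.3137)*max(|0.3137| - 4.04, 0) = 0.0
prox(3.5436) = sign(3.5436)*max(|3.5436| - 4.04, 0) = 0.0
prox(x) = [-0.2745, 0.0, 0.0]
||prox(x)||_1 = 0.2745 + 0.0 + 0.0 = 0.2745


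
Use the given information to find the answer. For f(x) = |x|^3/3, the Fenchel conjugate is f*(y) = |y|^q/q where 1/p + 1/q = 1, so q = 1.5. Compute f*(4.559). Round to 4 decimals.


The conjugate exponent q satisfies 1/p + 1/q = 1.
p = 3, so q = 3/(3 - 1) = 1.5
|y|^q = 4.559^1.5 = 9.7343
f*(4.559) = 9.7343 / 1.5 = 6.4895


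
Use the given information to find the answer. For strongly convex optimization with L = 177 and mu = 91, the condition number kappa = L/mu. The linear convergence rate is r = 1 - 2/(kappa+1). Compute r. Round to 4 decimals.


Step 1: Compute the condition number.
kappa = L/mu = 177/91 = 1.9451
Step 2: Compute the convergence rate.
r = 1 - 2/(kappa + 1) = 1 - 2*mu/(L + mu) = (L - mu)/(L + mu) = 86/268 = 0.3209


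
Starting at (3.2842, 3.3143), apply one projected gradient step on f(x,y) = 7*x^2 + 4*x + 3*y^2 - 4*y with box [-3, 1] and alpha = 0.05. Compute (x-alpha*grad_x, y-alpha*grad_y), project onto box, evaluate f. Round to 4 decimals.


Step 1: Compute gradient at (3.2842, 3.3143).
grad_x = 2*7*3.2842 + 4 = 49.9788
grad_y = 2*3*3.3143 - 4 = 15.8858
Step 2: Gradient step.
x_raw = 3.2842 - 0.05*49.9788 = 0.7853
y_raw = 3.3143 - 0.05*15.8858 = 2.52
Step 3: Project onto [-3, 1].
x_proj = clip(0.7853) = 0.7853
y_proj = clip(2.52) = 1.0
Step 4: Evaluate f.
f(0.7853, 1.0) = 6.4575


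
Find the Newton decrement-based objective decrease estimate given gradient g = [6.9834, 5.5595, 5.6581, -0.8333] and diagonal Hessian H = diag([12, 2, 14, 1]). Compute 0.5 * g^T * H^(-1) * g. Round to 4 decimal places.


Step 1: H is diagonal, so H^(-1) * g = [0.582, 2.7798, 0.4042, -0.8333].
Step 2: g^T H^(-1) g = sum_i g_i^2 / H_ii
  = (6.9834)^2/12 + (5.5595)^2/2 + (5.6581)^2/14 + (-0.8333)^2/1
  = 4.064 + 15.454 + 2.2867 + 0.6944 = 22.4991
Step 3: Objective decrease = 0.5 * g^T H^(-1) g = 11.2496


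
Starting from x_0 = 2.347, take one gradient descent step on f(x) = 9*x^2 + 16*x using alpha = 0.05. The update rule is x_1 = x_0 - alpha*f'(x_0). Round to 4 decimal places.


We compute the gradient at x_0 and apply the update.
f'(x) = 18*x + 16
f'(2.347) = 18*2.347 + 16 = 58.246
x_1 = 2.347 - 0.05*58.246 = -0.5653


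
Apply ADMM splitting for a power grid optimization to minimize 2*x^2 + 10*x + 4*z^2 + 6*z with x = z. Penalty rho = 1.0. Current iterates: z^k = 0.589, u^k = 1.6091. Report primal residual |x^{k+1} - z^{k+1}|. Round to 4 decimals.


ADMM iteration with rho = 1.0, z^k = 0.589, u^k = 1.6091
Step 1: x-update.
Minimize 2*x^2 + 10*x + (1.0/2)*(x - 0.589 + 1.6091)^2
FOC: (2*2 + 1.0)*x = -10 + 1.0*(0.589 - 1.6091)
x^{k+1} = -2.204
Step 2: z-update.
Minimize 4*z^2 + 6*z + (1.0/2)*(-2.204 - z + 1.6091)^2
FOC: (2*4 + 1.0)*z = -6 + 1.0*(-2.204 + 1.6091)
z^{k+1} = -0.7328
Step 3: u-update.
u^{k+1} = 1.6091 - 2.204 + 0.7328 = 0.1378
Step 4: Primal residual = |-2.204 + 0.7328| = 1.4713


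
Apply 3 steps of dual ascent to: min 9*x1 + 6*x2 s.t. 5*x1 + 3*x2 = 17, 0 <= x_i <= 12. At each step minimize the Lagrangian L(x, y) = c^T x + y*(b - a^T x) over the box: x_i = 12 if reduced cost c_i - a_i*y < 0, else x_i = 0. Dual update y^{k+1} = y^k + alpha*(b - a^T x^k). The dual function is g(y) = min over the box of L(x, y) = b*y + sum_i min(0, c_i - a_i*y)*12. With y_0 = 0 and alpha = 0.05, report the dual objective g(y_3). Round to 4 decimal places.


Dual ascent for LP: min 9*x1 + 6*x2, 5*x1 + 3*x2 = 17, 0 <= x_i <= 12
Step 1: y^k = 0.0, reduced costs: (9.0, 6.0)
  x^k = (0.0, 0.0), subgradient = b - a^T x = 17.0
  y^{k+1} = 0.0 + 0.05*17.0 = 0.85
Step 2: y^k = 0.85, reduced costs: (4.75, 3.45)
  x^k = (0.0, 0.0), subgradient = b - a^T x = 17.0
  y^{k+1} = 0.85 + 0.05*17.0 = 1.7
Step 3: y^k = 1.7, reduced costs: (0.5, 0.9)
  x^k = (0.0, 0.0), subgradient = b - a^T x = 17.0
  y^{k+1} = 1.7 + 0.05*17.0 = 2.55
Dual objective at y_3 = 2.55: reduced costs (-3.75, -1.65), box minimizer x = (12.0, 12.0)
g(y_3) = b*y + (c1 - a1*y)*x1 + (c2 - a2*y)*x2 = 17*2.55 + (-3.75)*12.0 + (-1.65)*12.0 = 43.35 - 45.0 - 19.8 = -21.45


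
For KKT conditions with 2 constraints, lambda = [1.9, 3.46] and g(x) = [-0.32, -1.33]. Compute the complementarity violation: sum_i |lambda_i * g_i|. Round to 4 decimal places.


KKT complementary slackness check:
lambda_1 * g_1 = 1.9 * -0.32 = -0.608
lambda_2 * g_2 = 3.46 * -1.33 = -4.6018
Total violation = 0.608 + 4.6018 = 5.2098


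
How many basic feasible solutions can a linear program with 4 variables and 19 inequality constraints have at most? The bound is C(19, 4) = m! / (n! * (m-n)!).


Each vertex corresponds to some choice of n active constraints out of m, so the number of vertices is at most C(m, n) = m! / (n!(m-n)!).
m = 19, n = 4
Numerator: 19 * 18 * 17 * 16
Denominator: 4! = 24
C(19, 4) = 3876


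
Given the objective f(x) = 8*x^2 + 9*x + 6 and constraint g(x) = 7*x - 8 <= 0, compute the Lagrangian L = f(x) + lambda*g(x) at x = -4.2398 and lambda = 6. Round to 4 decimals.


Step 1: Evaluate f(x).
f(-4.2398) = 8*(-4.2398)^2 + 9*(-4.2398) + 6 = 111.649
Step 2: Evaluate g(x).
g(-4.2398) = 7*-4.2398 - 8 = -37.6786
Step 3: Compute Lagrangian.
L = 111.649 + 6*-37.6786 = -114.4226


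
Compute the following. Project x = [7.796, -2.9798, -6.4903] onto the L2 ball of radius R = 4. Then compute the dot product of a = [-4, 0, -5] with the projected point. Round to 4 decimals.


Step 1: Compute ||x|| (intermediates to 6 decimals).
||x|| = sqrt(7.796^2 + (-2.9798)^2 + (-6.4903)^2) = 10.572645
Step 2: Project.
Since ||x|| > R, scale = R/||x|| = 4/10.572645 = 0.378335, proj(x) = scale * x
proj(x) = [2.9495, -1.127363, -2.455508]
Step 3: Dot product.
a^T * proj(x) = -4*2.9495 + 0*(-1.127363) - 5*(-2.455508) = 0.4795


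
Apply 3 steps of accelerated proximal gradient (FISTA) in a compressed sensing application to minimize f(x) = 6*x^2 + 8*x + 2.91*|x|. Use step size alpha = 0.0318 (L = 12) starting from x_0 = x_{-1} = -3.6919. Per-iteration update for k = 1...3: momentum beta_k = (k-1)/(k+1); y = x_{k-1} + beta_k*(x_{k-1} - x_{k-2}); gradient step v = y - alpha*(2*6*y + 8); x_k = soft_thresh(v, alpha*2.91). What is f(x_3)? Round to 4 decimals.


FISTA on f(x) = 6*x^2 + 8*x + 2.91*|x|
L = 12, alpha = 0.0318
Iteration 1: beta = 0.0, y = -3.6919 + 0.0*(-3.6919 + 3.6919) = -3.6919
  grad(y) = -36.3028, v = y - alpha*grad = -2.5375
  prox(v) = soft_thresh(-2.5375, 0.0925) = -2.4449
Iteration 2: beta = 0.3333, y = -2.4449 + 0.3333*(-2.4449 + 3.6919) = -2.0293
  grad(y) = -16.3513, v = y - alpha*grad = -1.5093
  prox(v) = soft_thresh(-1.5093, 0.0925) = -1.4168
Iteration 3: beta = 0.5, y = -1.4168 + 0.5*(-1.4168 + 2.4449) = -0.9027
  grad(y) = -2.8322, v = y - alpha*grad = -0.8126
  prox(v) = soft_thresh(-0.8126, 0.0925) = -0.7201
f(x_3) = 6*(-0.7201)^2 + 8*(-0.7201) + 2.91*|-0.7201| = -0.5541


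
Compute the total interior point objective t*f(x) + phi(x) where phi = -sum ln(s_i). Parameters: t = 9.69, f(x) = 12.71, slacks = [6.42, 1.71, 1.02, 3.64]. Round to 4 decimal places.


Step 1: Compute log-barrier.
ln values: [1.8594, 0.5365, 0.0198, 1.292]
phi = -(1.8594 + 0.5365 + 0.0198 + 1.292) = -3.7077
Step 2: Compute augmented objective.
t*f(x) = 9.69*12.71 = 123.1599
Total = 123.1599 - 3.7077 = 119.4522


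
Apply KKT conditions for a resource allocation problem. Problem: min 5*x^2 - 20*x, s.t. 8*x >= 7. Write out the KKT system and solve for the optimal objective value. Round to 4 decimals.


Step 1: Try lambda = 0 (constraint inactive).
Stationarity: 2*5*x - 20 = 0
x* = 20/(2*5) = 2.0
Check constraint: 8*2.0 = 16.0 >= 7 -- satisfied.
Step 2: Compute optimal value.
f(x*) = 5*2.0^2 - 20*2.0 = -20.0


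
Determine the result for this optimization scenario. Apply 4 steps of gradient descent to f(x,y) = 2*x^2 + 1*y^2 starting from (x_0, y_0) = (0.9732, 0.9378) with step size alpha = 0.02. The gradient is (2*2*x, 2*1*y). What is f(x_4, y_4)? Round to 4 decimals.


Gradient descent on f(x,y) = 2*x^2 + 1*y^2.
Starting point: (0.9732, 0.9378), alpha = 0.02
Step 1: grad_x = 2*2*0.9732 = 3.8928, grad_y = 2*1*0.9378 = 1.8756
  x_1 = 0.9732 - 0.02*3.8928 = 0.8953
  y_1 = 0.9378 - 0.02*1.8756 = 0.9003
Step 2: grad_x = 2*2*0.8953 = 3.5814, grad_y = 2*1*0.9003 = 1.8006
  x_2 = 0.8953 - 0.02*3.5814 = 0.8237
  y_2 = 0.9003 - 0.02*1.8006 = 0.8643
Step 3: grad_x = 2*2*0.8237 = 3.2949, grad_y = 2*1*0.8643 = 1.7286
  x_3 = 0.8237 - 0.02*3.2949 = 0.7578
  y_3 = 0.8643 - 0.02*1.7286 = 0.8297
Step 4: grad_x = 2*2*0.7578 = 3.0313, grad_y = 2*1*0.8297 = 1.6594
  x_4 = 0.7578 - 0.02*3.0313 = 0.6972
  y_4 = 0.8297 - 0.02*1.6594 = 0.7965
f(0.6972, 0.7965) = 2*0.6972^2 + 1*0.7965^2 = 1.6066


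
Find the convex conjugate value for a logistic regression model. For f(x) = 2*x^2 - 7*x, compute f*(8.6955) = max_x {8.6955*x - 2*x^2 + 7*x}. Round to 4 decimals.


f*(y) = sup_x {y*x - a*x^2 - b*x} = sup_x {(y-b)*x - a*x^2}
FOC: (y - b) - 2a*x = 0 => x* = (y - b)/(2a)
x* = (8.6955 + 7)/(2*2) = 3.9239
f*(8.6955) = (y-b)^2/(4a) = (8.6955 + 7)^2/(4*2)
= 246.3487/8 = 30.7936


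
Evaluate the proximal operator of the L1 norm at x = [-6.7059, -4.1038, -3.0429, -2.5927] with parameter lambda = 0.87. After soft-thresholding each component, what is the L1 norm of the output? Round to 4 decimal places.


Soft-thresholding with lambda = 0.87:
prox(-6.7059) = sign(-6.7059)*max(|-6.7059| - 0.87, 0) = -5.8359
prox(-4.1038) = sign(-4.1038)*max(|-4.1038| - 0.87, 0) = -3.2338
prox(-3.0429) = sign(-3.0429)*max(|-3.0429| - 0.87, 0) = -2.1729
prox(-2.5927) = sign(-2.5927)*max(|-2.5927| - 0.87, 0) = -1.7227
prox(x) = [-5.8359, -3.2338, -2.1729, -1.7227]
||prox(x)||_1 = 5.8359 + 3.2338 + 2.1729 + 1.7227 = 12.9653
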